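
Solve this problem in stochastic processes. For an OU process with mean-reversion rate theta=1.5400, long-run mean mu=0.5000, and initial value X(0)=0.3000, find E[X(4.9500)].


E[X(t)] = mu + (X(0) - mu)*exp(-theta*t)
= 0.5000 + (0.3000 - 0.5000)*exp(-1.5400*4.9500)
= 0.5000 + -0.2000 * 4.8907e-04
= 0.4999

0.4999


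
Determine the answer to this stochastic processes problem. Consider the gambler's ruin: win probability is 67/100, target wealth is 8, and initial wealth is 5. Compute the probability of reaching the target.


Gambler's ruin formula:
r = q/p = 0.3300/0.6700 = 0.4925
P(win) = (1 - r^i)/(1 - r^N)
= (1 - 0.4925^5)/(1 - 0.4925^8)
= 0.9744

0.9744


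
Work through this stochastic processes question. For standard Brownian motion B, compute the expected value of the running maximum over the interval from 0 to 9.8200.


E(max B(s)) = sqrt(2t/pi)
= sqrt(2*9.8200/pi)
= sqrt(6.2516)
= 2.5003

2.5003


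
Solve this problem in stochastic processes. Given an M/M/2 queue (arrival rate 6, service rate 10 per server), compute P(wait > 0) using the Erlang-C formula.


a = lambda/mu = 0.6000
rho = a/c = 0.3000
Erlang-C formula applied:
C(c,a) = 0.1385

0.1385


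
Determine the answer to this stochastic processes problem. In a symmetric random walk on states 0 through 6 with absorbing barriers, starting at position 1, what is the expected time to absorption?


For symmetric RW on 0,...,N with absorbing barriers, E(i) = i*(N-i)
E(1) = 1 * 5 = 5

5


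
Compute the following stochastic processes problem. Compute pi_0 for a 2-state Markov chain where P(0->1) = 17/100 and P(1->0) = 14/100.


Stationary distribution: pi_0 = p10/(p01+p10), pi_1 = p01/(p01+p10)
p01 = 0.1700, p10 = 0.1400
pi_0 = 0.4516

0.4516


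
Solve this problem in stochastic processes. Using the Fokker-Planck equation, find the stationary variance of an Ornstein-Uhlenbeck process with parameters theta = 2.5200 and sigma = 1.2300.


Stationary variance = sigma^2 / (2*theta)
= 1.2300^2 / (2*2.5200)
= 1.5129 / 5.0400
= 0.3002

0.3002


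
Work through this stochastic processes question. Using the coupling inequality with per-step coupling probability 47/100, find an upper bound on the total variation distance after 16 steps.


TV distance bound <= (1-delta)^n
= (1 - 0.4700)^16
= 0.5300^16
= 3.8763e-05

3.8763e-05


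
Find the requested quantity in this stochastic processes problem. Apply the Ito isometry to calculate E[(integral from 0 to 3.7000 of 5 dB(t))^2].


By Ito isometry: E[(int f dB)^2] = int f^2 dt
= 5^2 * 3.7000
= 25 * 3.7000 = 92.5000

92.5000


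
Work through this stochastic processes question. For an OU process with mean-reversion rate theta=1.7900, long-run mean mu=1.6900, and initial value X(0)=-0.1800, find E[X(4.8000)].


E[X(t)] = mu + (X(0) - mu)*exp(-theta*t)
= 1.6900 + (-0.1800 - 1.6900)*exp(-1.7900*4.8000)
= 1.6900 + -1.8700 * 1.8558e-04
= 1.6897

1.6897


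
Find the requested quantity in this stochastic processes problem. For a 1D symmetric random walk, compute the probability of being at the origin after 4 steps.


P(S(4) = 0) = C(4,2) / 4^2
= 6 / 16
= 0.3750

0.3750


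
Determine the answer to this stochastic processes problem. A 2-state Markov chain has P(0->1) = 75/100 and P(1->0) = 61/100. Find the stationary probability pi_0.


Stationary distribution: pi_0 = p10/(p01+p10), pi_1 = p01/(p01+p10)
p01 = 0.7500, p10 = 0.6100
pi_0 = 0.4485

0.4485


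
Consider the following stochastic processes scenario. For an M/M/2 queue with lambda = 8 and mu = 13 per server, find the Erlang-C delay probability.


a = lambda/mu = 0.6154
rho = a/c = 0.3077
Erlang-C formula applied:
C(c,a) = 0.1448

0.1448


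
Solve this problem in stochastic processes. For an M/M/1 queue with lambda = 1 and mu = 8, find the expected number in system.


rho = 1/8 = 0.1250
L = rho/(1-rho)
= 0.1250/0.8750
= 0.1429

0.1429


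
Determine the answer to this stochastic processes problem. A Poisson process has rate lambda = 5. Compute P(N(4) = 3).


P(N(t)=k) = (lambda*t)^k * exp(-lambda*t) / k!
lambda*t = 20
= 20^3 * exp(-20) / 3!
= 8000 * 2.0612e-09 / 6
= 2.7482e-06

2.7482e-06


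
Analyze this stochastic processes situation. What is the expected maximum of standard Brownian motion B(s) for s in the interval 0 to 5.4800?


E(max B(s)) = sqrt(2t/pi)
= sqrt(2*5.4800/pi)
= sqrt(3.4887)
= 1.8678

1.8678


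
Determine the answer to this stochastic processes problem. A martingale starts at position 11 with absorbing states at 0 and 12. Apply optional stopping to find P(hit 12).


By optional stopping theorem: E(M at tau) = M(0) = 11
P(hit 12)*12 + P(hit 0)*0 = 11
P(hit 12) = (11 - 0)/(12 - 0) = 11/12 = 0.9167

0.9167


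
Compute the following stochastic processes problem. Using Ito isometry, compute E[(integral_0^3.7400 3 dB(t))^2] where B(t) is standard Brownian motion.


By Ito isometry: E[(int f dB)^2] = int f^2 dt
= 3^2 * 3.7400
= 9 * 3.7400 = 33.6600

33.6600


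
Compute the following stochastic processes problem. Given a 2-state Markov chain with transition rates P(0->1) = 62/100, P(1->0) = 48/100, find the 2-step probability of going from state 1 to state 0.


Computing P^2 by matrix multiplication.
P = [[0.3800, 0.6200], [0.4800, 0.5200]]
After raising P to the power 2:
P^2(1,0) = 0.4320

0.4320


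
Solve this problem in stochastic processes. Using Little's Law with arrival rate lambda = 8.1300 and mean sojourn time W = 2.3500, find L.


Little's Law: L = lambda * W
= 8.1300 * 2.3500
= 19.1055

19.1055


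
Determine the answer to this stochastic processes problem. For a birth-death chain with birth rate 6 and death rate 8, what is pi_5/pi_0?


For birth-death process, pi_n/pi_0 = (lambda/mu)^n
= (6/8)^5
= 0.2373

0.2373


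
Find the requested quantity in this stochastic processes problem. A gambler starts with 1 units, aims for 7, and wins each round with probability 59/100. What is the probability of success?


Gambler's ruin formula:
r = q/p = 0.4100/0.5900 = 0.6949
P(win) = (1 - r^i)/(1 - r^N)
= (1 - 0.6949^1)/(1 - 0.6949^7)
= 0.3310

0.3310


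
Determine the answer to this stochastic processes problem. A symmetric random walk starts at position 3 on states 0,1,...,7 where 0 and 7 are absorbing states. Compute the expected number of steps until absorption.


For symmetric RW on 0,...,N with absorbing barriers, E(i) = i*(N-i)
E(3) = 3 * 4 = 12

12


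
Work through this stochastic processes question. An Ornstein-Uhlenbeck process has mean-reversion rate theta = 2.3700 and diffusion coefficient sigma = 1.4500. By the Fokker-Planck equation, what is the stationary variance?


Stationary variance = sigma^2 / (2*theta)
= 1.4500^2 / (2*2.3700)
= 2.1025 / 4.7400
= 0.4436

0.4436


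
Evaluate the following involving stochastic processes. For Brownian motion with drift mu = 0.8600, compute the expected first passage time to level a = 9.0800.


Expected first passage time = a/mu
= 9.0800/0.8600
= 10.5581

10.5581


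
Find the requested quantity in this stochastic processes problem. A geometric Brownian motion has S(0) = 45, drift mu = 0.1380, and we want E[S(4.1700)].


E[S(t)] = S(0) * exp(mu * t)
= 45 * exp(0.1380 * 4.1700)
= 45 * 1.7779
= 80.0077

80.0077


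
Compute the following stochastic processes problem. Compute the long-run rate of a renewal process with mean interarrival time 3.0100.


Long-run renewal rate = 1/E(X)
= 1/3.0100
= 0.3322

0.3322


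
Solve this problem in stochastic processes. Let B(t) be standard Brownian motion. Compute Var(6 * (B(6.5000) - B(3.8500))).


Var(alpha*(B(t)-B(s))) = alpha^2 * (t-s)
= 6^2 * (6.5000 - 3.8500)
= 36 * 2.6500
= 95.4000

95.4000


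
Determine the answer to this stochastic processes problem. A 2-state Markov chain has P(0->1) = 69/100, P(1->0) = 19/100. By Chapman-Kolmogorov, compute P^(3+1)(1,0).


P^4 = P^3 * P^1
Computing via matrix multiplication of the transition matrix.
Entry (1,0) of P^4 = 0.2159

0.2159


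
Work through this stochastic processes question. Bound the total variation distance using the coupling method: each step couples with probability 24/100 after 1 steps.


TV distance bound <= (1-delta)^n
= (1 - 0.2400)^1
= 0.7600^1
= 0.7600

0.7600


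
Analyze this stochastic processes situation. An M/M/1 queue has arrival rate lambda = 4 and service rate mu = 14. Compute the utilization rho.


rho = lambda/mu
= 4/14
= 0.2857

0.2857


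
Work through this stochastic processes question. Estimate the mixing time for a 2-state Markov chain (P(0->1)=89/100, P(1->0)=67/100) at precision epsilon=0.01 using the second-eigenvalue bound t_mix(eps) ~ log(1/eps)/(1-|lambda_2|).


lambda_2 = |1 - p01 - p10| = |1 - 0.8900 - 0.6700| = 0.5600
t_mix ~ log(1/eps)/(1 - |lambda_2|)
= log(100)/(1 - 0.5600) = 4.6052/0.4400
= 10.4663

10.4663


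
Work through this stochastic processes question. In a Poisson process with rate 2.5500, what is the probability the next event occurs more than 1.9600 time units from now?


P(X > t) = exp(-lambda * t)
= exp(-2.5500 * 1.9600)
= exp(-4.9980) = 0.0068

0.0068


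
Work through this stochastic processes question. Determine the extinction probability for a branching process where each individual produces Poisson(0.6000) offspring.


Since mu = 0.6000 <= 1, extinction probability = 1.

1.0000


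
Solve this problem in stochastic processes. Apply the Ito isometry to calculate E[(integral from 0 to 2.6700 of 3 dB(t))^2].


By Ito isometry: E[(int f dB)^2] = int f^2 dt
= 3^2 * 2.6700
= 9 * 2.6700 = 24.0300

24.0300


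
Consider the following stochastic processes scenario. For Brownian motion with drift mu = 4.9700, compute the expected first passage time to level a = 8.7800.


Expected first passage time = a/mu
= 8.7800/4.9700
= 1.7666

1.7666


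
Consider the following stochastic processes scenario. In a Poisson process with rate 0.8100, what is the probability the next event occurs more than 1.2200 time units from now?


P(X > t) = exp(-lambda * t)
= exp(-0.8100 * 1.2200)
= exp(-0.9882) = 0.3722

0.3722


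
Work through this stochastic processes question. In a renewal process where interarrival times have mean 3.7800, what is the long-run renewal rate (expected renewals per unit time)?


Long-run renewal rate = 1/E(X)
= 1/3.7800
= 0.2646

0.2646


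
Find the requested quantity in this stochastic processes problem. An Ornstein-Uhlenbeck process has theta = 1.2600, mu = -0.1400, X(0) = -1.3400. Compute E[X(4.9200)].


E[X(t)] = mu + (X(0) - mu)*exp(-theta*t)
= -0.1400 + (-1.3400 - -0.1400)*exp(-1.2600*4.9200)
= -0.1400 + -1.2000 * 0.0020
= -0.1424

-0.1424


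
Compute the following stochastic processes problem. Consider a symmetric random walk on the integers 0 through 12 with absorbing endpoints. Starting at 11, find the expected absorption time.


For symmetric RW on 0,...,N with absorbing barriers, E(i) = i*(N-i)
E(11) = 11 * 1 = 11

11


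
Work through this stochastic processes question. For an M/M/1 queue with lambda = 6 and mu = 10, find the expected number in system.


rho = 6/10 = 0.6000
L = rho/(1-rho)
= 0.6000/0.4000
= 1.5000

1.5000


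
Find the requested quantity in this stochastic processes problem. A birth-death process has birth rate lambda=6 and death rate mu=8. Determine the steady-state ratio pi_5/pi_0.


For birth-death process, pi_n/pi_0 = (lambda/mu)^n
= (6/8)^5
= 0.2373

0.2373


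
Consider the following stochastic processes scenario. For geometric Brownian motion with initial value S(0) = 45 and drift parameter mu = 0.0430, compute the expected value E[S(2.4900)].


E[S(t)] = S(0) * exp(mu * t)
= 45 * exp(0.0430 * 2.4900)
= 45 * 1.1130
= 50.0855

50.0855


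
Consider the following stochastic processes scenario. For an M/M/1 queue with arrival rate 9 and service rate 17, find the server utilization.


rho = lambda/mu
= 9/17
= 0.5294

0.5294


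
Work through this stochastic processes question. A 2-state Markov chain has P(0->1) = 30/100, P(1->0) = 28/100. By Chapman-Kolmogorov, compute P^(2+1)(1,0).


P^3 = P^2 * P^1
Computing via matrix multiplication of the transition matrix.
Entry (1,0) of P^3 = 0.4470

0.4470


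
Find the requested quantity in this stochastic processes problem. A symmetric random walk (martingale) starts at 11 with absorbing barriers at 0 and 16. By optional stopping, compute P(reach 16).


By optional stopping theorem: E(M at tau) = M(0) = 11
P(hit 16)*16 + P(hit 0)*0 = 11
P(hit 16) = (11 - 0)/(16 - 0) = 11/16 = 0.6875

0.6875


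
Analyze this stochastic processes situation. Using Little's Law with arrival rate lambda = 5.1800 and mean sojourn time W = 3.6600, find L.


Little's Law: L = lambda * W
= 5.1800 * 3.6600
= 18.9588

18.9588


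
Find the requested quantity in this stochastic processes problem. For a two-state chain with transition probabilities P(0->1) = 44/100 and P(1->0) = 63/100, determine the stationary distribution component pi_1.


Stationary distribution: pi_0 = p10/(p01+p10), pi_1 = p01/(p01+p10)
p01 = 0.4400, p10 = 0.6300
pi_1 = 0.4112

0.4112


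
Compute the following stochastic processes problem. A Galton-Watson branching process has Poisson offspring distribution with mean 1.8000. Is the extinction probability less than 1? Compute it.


Since mu = 1.8000 > 1, extinction prob q < 1.
Solve s = exp(mu*(s-1)) iteratively.
q = 0.2676

0.2676


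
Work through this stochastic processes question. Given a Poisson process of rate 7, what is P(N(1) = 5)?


P(N(t)=k) = (lambda*t)^k * exp(-lambda*t) / k!
lambda*t = 7
= 7^5 * exp(-7) / 5!
= 16807 * 9.1188e-04 / 120
= 0.1277

0.1277


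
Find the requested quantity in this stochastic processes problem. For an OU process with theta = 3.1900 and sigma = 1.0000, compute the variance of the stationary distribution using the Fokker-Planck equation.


Stationary variance = sigma^2 / (2*theta)
= 1.0000^2 / (2*3.1900)
= 1.0000 / 6.3800
= 0.1567

0.1567


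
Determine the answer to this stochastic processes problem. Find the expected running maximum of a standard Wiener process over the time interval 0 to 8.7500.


E(max B(s)) = sqrt(2t/pi)
= sqrt(2*8.7500/pi)
= sqrt(5.5704)
= 2.3602

2.3602


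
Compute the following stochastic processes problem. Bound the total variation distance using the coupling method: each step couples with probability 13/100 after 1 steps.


TV distance bound <= (1-delta)^n
= (1 - 0.1300)^1
= 0.8700^1
= 0.8700

0.8700


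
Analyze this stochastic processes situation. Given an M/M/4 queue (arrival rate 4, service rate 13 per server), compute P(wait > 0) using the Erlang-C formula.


a = lambda/mu = 0.3077
rho = a/c = 0.0769
Erlang-C formula applied:
C(c,a) = 2.9743e-04

2.9743e-04


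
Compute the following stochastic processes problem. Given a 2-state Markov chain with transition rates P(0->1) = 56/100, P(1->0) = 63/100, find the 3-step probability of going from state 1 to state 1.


Computing P^3 by matrix multiplication.
P = [[0.4400, 0.5600], [0.6300, 0.3700]]
After raising P to the power 3:
P^3(1,1) = 0.4670

0.4670


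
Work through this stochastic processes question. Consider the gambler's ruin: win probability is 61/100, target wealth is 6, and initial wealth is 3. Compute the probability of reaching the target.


Gambler's ruin formula:
r = q/p = 0.3900/0.6100 = 0.6393
P(win) = (1 - r^i)/(1 - r^N)
= (1 - 0.6393^3)/(1 - 0.6393^6)
= 0.7928

0.7928


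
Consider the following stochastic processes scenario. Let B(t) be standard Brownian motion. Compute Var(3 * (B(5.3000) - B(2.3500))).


Var(alpha*(B(t)-B(s))) = alpha^2 * (t-s)
= 3^2 * (5.3000 - 2.3500)
= 9 * 2.9500
= 26.5500

26.5500


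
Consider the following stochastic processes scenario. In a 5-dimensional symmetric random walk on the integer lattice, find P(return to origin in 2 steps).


P(return in 2 steps) = P(reverse first step) = 1/(2d)
= 1/10
= 0.1000

0.1000


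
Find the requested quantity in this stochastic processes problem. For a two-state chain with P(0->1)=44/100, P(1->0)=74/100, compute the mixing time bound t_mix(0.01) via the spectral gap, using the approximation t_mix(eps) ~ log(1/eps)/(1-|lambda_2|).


lambda_2 = |1 - p01 - p10| = |1 - 0.4400 - 0.7400| = 0.1800
t_mix ~ log(1/eps)/(1 - |lambda_2|)
= log(100)/(1 - 0.1800) = 4.6052/0.8200
= 5.6161

5.6161


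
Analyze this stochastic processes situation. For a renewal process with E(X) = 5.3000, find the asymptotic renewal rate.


Long-run renewal rate = 1/E(X)
= 1/5.3000
= 0.1887

0.1887


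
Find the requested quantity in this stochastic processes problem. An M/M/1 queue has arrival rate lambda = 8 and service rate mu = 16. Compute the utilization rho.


rho = lambda/mu
= 8/16
= 0.5000

0.5000


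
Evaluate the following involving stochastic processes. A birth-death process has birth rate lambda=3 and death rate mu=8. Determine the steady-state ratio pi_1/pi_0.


For birth-death process, pi_n/pi_0 = (lambda/mu)^n
= (3/8)^1
= 0.3750

0.3750


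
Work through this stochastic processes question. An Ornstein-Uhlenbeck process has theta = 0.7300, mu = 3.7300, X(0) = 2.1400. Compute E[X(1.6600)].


E[X(t)] = mu + (X(0) - mu)*exp(-theta*t)
= 3.7300 + (2.1400 - 3.7300)*exp(-0.7300*1.6600)
= 3.7300 + -1.5900 * 0.2977
= 3.2567

3.2567


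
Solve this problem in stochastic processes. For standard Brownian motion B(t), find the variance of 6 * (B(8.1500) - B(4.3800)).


Var(alpha*(B(t)-B(s))) = alpha^2 * (t-s)
= 6^2 * (8.1500 - 4.3800)
= 36 * 3.7700
= 135.7200

135.7200


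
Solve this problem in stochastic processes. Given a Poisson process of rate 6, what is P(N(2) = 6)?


P(N(t)=k) = (lambda*t)^k * exp(-lambda*t) / k!
lambda*t = 12
= 12^6 * exp(-12) / 6!
= 2985984 * 6.1442e-06 / 720
= 0.0255

0.0255


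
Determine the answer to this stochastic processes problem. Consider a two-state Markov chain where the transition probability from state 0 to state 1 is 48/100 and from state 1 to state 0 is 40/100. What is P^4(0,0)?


Computing P^4 by matrix multiplication.
P = [[0.5200, 0.4800], [0.4000, 0.6000]]
After raising P to the power 4:
P^4(0,0) = 0.4547

0.4547


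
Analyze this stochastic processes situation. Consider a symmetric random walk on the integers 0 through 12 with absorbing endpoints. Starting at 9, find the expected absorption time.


For symmetric RW on 0,...,N with absorbing barriers, E(i) = i*(N-i)
E(9) = 9 * 3 = 27

27


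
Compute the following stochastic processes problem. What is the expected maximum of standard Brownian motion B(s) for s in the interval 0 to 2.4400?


E(max B(s)) = sqrt(2t/pi)
= sqrt(2*2.4400/pi)
= sqrt(1.5534)
= 1.2463

1.2463


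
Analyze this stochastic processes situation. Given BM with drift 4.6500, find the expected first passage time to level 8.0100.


Expected first passage time = a/mu
= 8.0100/4.6500
= 1.7226

1.7226


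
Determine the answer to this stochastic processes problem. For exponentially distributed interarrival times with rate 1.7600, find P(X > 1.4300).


P(X > t) = exp(-lambda * t)
= exp(-1.7600 * 1.4300)
= exp(-2.5168) = 0.0807

0.0807


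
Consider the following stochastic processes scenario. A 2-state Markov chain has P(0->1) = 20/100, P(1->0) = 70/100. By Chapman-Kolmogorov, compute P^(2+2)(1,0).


P^4 = P^2 * P^2
Computing via matrix multiplication of the transition matrix.
Entry (1,0) of P^4 = 0.7777

0.7777


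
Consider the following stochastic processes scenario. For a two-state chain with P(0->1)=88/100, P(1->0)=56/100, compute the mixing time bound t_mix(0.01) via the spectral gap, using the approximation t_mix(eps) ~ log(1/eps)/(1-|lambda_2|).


lambda_2 = |1 - p01 - p10| = |1 - 0.8800 - 0.5600| = 0.4400
t_mix ~ log(1/eps)/(1 - |lambda_2|)
= log(100)/(1 - 0.4400) = 4.6052/0.5600
= 8.2235

8.2235


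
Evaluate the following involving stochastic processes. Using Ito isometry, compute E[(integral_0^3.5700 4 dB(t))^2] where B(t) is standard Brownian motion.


By Ito isometry: E[(int f dB)^2] = int f^2 dt
= 4^2 * 3.5700
= 16 * 3.5700 = 57.1200

57.1200


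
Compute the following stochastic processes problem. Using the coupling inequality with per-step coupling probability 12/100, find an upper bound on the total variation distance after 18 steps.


TV distance bound <= (1-delta)^n
= (1 - 0.1200)^18
= 0.8800^18
= 0.1002

0.1002


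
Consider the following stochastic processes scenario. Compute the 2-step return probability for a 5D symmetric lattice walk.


P(return in 2 steps) = P(reverse first step) = 1/(2d)
= 1/10
= 0.1000

0.1000


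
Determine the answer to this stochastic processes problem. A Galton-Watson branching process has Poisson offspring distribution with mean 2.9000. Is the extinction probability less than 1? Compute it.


Since mu = 2.9000 > 1, extinction prob q < 1.
Solve s = exp(mu*(s-1)) iteratively.
q = 0.0668

0.0668


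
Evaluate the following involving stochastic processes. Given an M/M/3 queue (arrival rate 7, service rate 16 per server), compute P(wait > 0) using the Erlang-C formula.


a = lambda/mu = 0.4375
rho = a/c = 0.1458
Erlang-C formula applied:
C(c,a) = 0.0105

0.0105


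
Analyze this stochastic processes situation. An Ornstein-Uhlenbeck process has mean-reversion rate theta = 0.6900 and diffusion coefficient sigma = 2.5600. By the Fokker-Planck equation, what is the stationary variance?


Stationary variance = sigma^2 / (2*theta)
= 2.5600^2 / (2*0.6900)
= 6.5536 / 1.3800
= 4.7490

4.7490


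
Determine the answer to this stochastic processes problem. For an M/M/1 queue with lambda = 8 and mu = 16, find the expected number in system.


rho = 8/16 = 0.5000
L = rho/(1-rho)
= 0.5000/0.5000
= 1.0000

1.0000


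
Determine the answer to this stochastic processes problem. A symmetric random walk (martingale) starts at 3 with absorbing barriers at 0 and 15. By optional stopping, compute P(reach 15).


By optional stopping theorem: E(M at tau) = M(0) = 3
P(hit 15)*15 + P(hit 0)*0 = 3
P(hit 15) = (3 - 0)/(15 - 0) = 1/5 = 0.2000

0.2000


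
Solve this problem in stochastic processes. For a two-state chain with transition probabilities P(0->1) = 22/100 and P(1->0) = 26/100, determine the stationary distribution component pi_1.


Stationary distribution: pi_0 = p10/(p01+p10), pi_1 = p01/(p01+p10)
p01 = 0.2200, p10 = 0.2600
pi_1 = 0.4583

0.4583


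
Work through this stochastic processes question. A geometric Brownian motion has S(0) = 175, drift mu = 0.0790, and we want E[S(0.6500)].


E[S(t)] = S(0) * exp(mu * t)
= 175 * exp(0.0790 * 0.6500)
= 175 * 1.0527
= 184.2210

184.2210


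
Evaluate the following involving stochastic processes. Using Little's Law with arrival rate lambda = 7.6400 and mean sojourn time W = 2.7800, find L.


Little's Law: L = lambda * W
= 7.6400 * 2.7800
= 21.2392

21.2392


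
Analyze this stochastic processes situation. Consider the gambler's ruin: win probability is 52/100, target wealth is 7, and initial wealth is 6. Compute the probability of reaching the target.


Gambler's ruin formula:
r = q/p = 0.4800/0.5200 = 0.9231
P(win) = (1 - r^i)/(1 - r^N)
= (1 - 0.9231^6)/(1 - 0.9231^7)
= 0.8891

0.8891


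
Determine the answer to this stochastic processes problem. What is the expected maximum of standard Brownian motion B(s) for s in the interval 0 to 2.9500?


E(max B(s)) = sqrt(2t/pi)
= sqrt(2*2.9500/pi)
= sqrt(1.8780)
= 1.3704

1.3704


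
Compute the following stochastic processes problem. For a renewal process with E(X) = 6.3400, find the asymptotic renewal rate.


Long-run renewal rate = 1/E(X)
= 1/6.3400
= 0.1577

0.1577


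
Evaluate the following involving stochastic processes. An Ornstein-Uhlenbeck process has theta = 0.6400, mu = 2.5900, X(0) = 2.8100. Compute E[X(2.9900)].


E[X(t)] = mu + (X(0) - mu)*exp(-theta*t)
= 2.5900 + (2.8100 - 2.5900)*exp(-0.6400*2.9900)
= 2.5900 + 0.2200 * 0.1475
= 2.6225

2.6225


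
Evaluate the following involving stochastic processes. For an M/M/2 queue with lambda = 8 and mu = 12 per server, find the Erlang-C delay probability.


a = lambda/mu = 0.6667
rho = a/c = 0.3333
Erlang-C formula applied:
C(c,a) = 0.1667

0.1667


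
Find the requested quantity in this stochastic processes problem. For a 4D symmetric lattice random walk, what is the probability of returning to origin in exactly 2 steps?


P(return in 2 steps) = P(reverse first step) = 1/(2d)
= 1/8
= 0.1250

0.1250


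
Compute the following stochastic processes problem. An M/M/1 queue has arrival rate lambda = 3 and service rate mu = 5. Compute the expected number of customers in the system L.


rho = 3/5 = 0.6000
L = rho/(1-rho)
= 0.6000/0.4000
= 1.5000

1.5000


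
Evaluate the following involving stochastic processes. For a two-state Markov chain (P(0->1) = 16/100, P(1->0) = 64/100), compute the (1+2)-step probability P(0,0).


P^3 = P^1 * P^2
Computing via matrix multiplication of the transition matrix.
Entry (0,0) of P^3 = 0.8016

0.8016


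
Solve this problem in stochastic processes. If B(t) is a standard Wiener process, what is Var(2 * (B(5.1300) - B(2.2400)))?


Var(alpha*(B(t)-B(s))) = alpha^2 * (t-s)
= 2^2 * (5.1300 - 2.2400)
= 4 * 2.8900
= 11.5600

11.5600


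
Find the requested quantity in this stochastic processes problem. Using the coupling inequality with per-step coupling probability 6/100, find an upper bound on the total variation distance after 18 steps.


TV distance bound <= (1-delta)^n
= (1 - 0.0600)^18
= 0.9400^18
= 0.3283

0.3283


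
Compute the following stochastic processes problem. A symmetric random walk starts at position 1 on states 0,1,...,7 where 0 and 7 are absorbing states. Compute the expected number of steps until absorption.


For symmetric RW on 0,...,N with absorbing barriers, E(i) = i*(N-i)
E(1) = 1 * 6 = 6

6


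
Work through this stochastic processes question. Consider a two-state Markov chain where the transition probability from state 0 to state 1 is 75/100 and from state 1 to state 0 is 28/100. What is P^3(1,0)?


Computing P^3 by matrix multiplication.
P = [[0.2500, 0.7500], [0.2800, 0.7200]]
After raising P to the power 3:
P^3(1,0) = 0.2719

0.2719


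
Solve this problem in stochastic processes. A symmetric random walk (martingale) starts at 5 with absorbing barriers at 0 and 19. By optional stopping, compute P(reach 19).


By optional stopping theorem: E(M at tau) = M(0) = 5
P(hit 19)*19 + P(hit 0)*0 = 5
P(hit 19) = (5 - 0)/(19 - 0) = 5/19 = 0.2632

0.2632


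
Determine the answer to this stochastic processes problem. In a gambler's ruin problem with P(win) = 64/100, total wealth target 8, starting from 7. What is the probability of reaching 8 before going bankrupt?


Gambler's ruin formula:
r = q/p = 0.3600/0.6400 = 0.5625
P(win) = (1 - r^i)/(1 - r^N)
= (1 - 0.5625^7)/(1 - 0.5625^8)
= 0.9921

0.9921


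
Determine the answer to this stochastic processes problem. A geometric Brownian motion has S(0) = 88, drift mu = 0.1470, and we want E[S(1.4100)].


E[S(t)] = S(0) * exp(mu * t)
= 88 * exp(0.1470 * 1.4100)
= 88 * 1.2303
= 108.2677

108.2677


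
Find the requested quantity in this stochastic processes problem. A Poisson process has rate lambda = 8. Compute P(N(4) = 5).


P(N(t)=k) = (lambda*t)^k * exp(-lambda*t) / k!
lambda*t = 32
= 32^5 * exp(-32) / 5!
= 33554432 * 1.2664e-14 / 120
= 3.5412e-09

3.5412e-09


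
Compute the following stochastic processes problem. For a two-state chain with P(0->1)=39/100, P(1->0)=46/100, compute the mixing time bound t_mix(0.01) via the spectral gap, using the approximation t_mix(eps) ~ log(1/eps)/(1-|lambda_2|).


lambda_2 = |1 - p01 - p10| = |1 - 0.3900 - 0.4600| = 0.1500
t_mix ~ log(1/eps)/(1 - |lambda_2|)
= log(100)/(1 - 0.1500) = 4.6052/0.8500
= 5.4178

5.4178


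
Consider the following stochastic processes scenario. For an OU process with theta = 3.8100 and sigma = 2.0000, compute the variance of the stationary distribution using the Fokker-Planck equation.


Stationary variance = sigma^2 / (2*theta)
= 2.0000^2 / (2*3.8100)
= 4.0000 / 7.6200
= 0.5249

0.5249


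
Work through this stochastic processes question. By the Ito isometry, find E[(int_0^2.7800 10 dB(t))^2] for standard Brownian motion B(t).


By Ito isometry: E[(int f dB)^2] = int f^2 dt
= 10^2 * 2.7800
= 100 * 2.7800 = 278.0000

278.0000


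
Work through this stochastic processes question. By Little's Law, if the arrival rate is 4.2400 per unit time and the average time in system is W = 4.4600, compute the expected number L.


Little's Law: L = lambda * W
= 4.2400 * 4.4600
= 18.9104

18.9104


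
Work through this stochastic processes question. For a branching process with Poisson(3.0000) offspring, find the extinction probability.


Since mu = 3.0000 > 1, extinction prob q < 1.
Solve s = exp(mu*(s-1)) iteratively.
q = 0.0595

0.0595


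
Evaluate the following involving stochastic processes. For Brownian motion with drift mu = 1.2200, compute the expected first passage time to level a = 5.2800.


Expected first passage time = a/mu
= 5.2800/1.2200
= 4.3279

4.3279


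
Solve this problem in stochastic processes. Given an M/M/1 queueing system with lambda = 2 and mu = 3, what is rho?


rho = lambda/mu
= 2/3
= 0.6667

0.6667


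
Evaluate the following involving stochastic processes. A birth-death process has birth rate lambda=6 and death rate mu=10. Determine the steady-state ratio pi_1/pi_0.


For birth-death process, pi_n/pi_0 = (lambda/mu)^n
= (6/10)^1
= 0.6000

0.6000


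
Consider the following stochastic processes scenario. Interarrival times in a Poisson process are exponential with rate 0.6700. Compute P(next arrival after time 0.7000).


P(X > t) = exp(-lambda * t)
= exp(-0.6700 * 0.7000)
= exp(-0.4690) = 0.6256

0.6256


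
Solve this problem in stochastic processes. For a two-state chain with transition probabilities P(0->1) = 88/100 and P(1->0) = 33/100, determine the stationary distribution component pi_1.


Stationary distribution: pi_0 = p10/(p01+p10), pi_1 = p01/(p01+p10)
p01 = 0.8800, p10 = 0.3300
pi_1 = 0.7273

0.7273


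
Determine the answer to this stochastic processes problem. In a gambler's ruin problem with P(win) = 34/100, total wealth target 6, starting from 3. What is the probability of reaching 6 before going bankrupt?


Gambler's ruin formula:
r = q/p = 0.6600/0.3400 = 1.9412
P(win) = (1 - r^i)/(1 - r^N)
= (1 - 1.9412^3)/(1 - 1.9412^6)
= 0.1203

0.1203


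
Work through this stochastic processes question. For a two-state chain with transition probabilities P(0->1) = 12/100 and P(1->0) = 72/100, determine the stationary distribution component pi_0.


Stationary distribution: pi_0 = p10/(p01+p10), pi_1 = p01/(p01+p10)
p01 = 0.1200, p10 = 0.7200
pi_0 = 0.8571

0.8571


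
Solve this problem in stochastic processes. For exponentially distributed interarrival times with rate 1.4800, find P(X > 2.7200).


P(X > t) = exp(-lambda * t)
= exp(-1.4800 * 2.7200)
= exp(-4.0256) = 0.0179

0.0179


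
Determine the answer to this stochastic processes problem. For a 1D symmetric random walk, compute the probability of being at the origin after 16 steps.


P(S(16) = 0) = C(16,8) / 4^8
= 12870 / 65536
= 0.1964

0.1964


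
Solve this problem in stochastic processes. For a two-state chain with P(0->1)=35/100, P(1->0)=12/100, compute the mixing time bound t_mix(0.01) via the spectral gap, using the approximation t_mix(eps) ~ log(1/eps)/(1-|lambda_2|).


lambda_2 = |1 - p01 - p10| = |1 - 0.3500 - 0.1200| = 0.5300
t_mix ~ log(1/eps)/(1 - |lambda_2|)
= log(100)/(1 - 0.5300) = 4.6052/0.4700
= 9.7982

9.7982


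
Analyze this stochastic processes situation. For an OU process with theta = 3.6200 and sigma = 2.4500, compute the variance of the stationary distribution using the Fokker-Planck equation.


Stationary variance = sigma^2 / (2*theta)
= 2.4500^2 / (2*3.6200)
= 6.0025 / 7.2400
= 0.8291

0.8291


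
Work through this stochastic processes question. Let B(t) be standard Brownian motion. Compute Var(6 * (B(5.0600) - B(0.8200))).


Var(alpha*(B(t)-B(s))) = alpha^2 * (t-s)
= 6^2 * (5.0600 - 0.8200)
= 36 * 4.2400
= 152.6400

152.6400


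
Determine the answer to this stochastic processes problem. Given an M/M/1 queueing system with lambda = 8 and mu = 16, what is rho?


rho = lambda/mu
= 8/16
= 0.5000

0.5000


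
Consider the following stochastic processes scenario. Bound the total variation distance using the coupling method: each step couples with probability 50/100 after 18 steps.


TV distance bound <= (1-delta)^n
= (1 - 0.5000)^18
= 0.5000^18
= 3.8147e-06

3.8147e-06


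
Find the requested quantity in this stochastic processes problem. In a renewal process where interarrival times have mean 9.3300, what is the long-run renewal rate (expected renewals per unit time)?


Long-run renewal rate = 1/E(X)
= 1/9.3300
= 0.1072

0.1072


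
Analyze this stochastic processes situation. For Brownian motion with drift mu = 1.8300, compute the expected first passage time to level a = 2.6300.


Expected first passage time = a/mu
= 2.6300/1.8300
= 1.4372

1.4372


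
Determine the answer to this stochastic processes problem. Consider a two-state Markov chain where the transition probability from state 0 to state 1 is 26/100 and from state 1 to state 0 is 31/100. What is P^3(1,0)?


Computing P^3 by matrix multiplication.
P = [[0.7400, 0.2600], [0.3100, 0.6900]]
After raising P to the power 3:
P^3(1,0) = 0.5006

0.5006


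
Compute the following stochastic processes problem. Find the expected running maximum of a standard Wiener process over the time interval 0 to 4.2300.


E(max B(s)) = sqrt(2t/pi)
= sqrt(2*4.2300/pi)
= sqrt(2.6929)
= 1.6410

1.6410


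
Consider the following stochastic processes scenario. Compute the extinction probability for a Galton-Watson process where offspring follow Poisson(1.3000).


Since mu = 1.3000 > 1, extinction prob q < 1.
Solve s = exp(mu*(s-1)) iteratively.
q = 0.5770

0.5770


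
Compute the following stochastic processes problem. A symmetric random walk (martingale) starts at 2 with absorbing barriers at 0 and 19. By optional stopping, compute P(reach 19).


By optional stopping theorem: E(M at tau) = M(0) = 2
P(hit 19)*19 + P(hit 0)*0 = 2
P(hit 19) = (2 - 0)/(19 - 0) = 2/19 = 0.1053

0.1053


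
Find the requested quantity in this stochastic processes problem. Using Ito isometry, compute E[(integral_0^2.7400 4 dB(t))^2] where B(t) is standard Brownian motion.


By Ito isometry: E[(int f dB)^2] = int f^2 dt
= 4^2 * 2.7400
= 16 * 2.7400 = 43.8400

43.8400


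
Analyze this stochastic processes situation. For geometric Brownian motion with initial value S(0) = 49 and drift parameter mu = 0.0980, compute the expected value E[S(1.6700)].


E[S(t)] = S(0) * exp(mu * t)
= 49 * exp(0.0980 * 1.6700)
= 49 * 1.1778
= 57.7129

57.7129


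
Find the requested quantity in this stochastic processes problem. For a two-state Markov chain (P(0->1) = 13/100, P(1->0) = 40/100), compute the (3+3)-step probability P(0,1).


P^6 = P^3 * P^3
Computing via matrix multiplication of the transition matrix.
Entry (0,1) of P^6 = 0.2426

0.2426


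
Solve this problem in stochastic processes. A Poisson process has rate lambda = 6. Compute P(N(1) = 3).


P(N(t)=k) = (lambda*t)^k * exp(-lambda*t) / k!
lambda*t = 6
= 6^3 * exp(-6) / 3!
= 216 * 0.0025 / 6
= 0.0892

0.0892


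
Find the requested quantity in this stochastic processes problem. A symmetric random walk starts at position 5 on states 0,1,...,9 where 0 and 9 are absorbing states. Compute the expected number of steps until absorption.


For symmetric RW on 0,...,N with absorbing barriers, E(i) = i*(N-i)
E(5) = 5 * 4 = 20

20


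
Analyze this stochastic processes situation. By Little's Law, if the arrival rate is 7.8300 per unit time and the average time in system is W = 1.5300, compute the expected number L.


Little's Law: L = lambda * W
= 7.8300 * 1.5300
= 11.9799

11.9799


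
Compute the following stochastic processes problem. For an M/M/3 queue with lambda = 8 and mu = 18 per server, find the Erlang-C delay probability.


a = lambda/mu = 0.4444
rho = a/c = 0.1481
Erlang-C formula applied:
C(c,a) = 0.0110

0.0110


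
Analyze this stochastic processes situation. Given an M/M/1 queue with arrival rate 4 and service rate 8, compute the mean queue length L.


rho = 4/8 = 0.5000
L = rho/(1-rho)
= 0.5000/0.5000
= 1.0000

1.0000


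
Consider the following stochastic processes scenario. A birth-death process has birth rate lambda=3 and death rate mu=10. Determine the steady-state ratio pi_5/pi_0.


For birth-death process, pi_n/pi_0 = (lambda/mu)^n
= (3/10)^5
= 0.0024

0.0024


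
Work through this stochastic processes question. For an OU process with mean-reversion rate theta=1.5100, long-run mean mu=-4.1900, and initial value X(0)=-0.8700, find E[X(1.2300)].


E[X(t)] = mu + (X(0) - mu)*exp(-theta*t)
= -4.1900 + (-0.8700 - -4.1900)*exp(-1.5100*1.2300)
= -4.1900 + 3.3200 * 0.1561
= -3.6718

-3.6718


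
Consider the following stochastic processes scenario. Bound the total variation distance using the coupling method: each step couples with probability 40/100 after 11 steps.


TV distance bound <= (1-delta)^n
= (1 - 0.4000)^11
= 0.6000^11
= 0.0036

0.0036


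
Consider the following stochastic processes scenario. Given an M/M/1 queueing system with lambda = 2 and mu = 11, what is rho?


rho = lambda/mu
= 2/11
= 0.1818

0.1818


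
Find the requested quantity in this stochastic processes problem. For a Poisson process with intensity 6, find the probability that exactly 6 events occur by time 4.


P(N(t)=k) = (lambda*t)^k * exp(-lambda*t) / k!
lambda*t = 24
= 24^6 * exp(-24) / 6!
= 191102976 * 3.7751e-11 / 720
= 1.0020e-05

1.0020e-05


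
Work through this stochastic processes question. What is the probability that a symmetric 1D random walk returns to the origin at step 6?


P(S(6) = 0) = C(6,3) / 4^3
= 20 / 64
= 0.3125

0.3125


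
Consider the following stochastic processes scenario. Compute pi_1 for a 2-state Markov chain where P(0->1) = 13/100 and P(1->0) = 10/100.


Stationary distribution: pi_0 = p10/(p01+p10), pi_1 = p01/(p01+p10)
p01 = 0.1300, p10 = 0.1000
pi_1 = 0.5652

0.5652


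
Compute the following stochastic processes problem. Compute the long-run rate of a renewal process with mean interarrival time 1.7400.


Long-run renewal rate = 1/E(X)
= 1/1.7400
= 0.5747

0.5747


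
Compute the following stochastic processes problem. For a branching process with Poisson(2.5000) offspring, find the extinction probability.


Since mu = 2.5000 > 1, extinction prob q < 1.
Solve s = exp(mu*(s-1)) iteratively.
q = 0.1074

0.1074


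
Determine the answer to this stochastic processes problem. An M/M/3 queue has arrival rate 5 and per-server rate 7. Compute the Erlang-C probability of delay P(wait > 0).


a = lambda/mu = 0.7143
rho = a/c = 0.2381
Erlang-C formula applied:
C(c,a) = 0.0389

0.0389


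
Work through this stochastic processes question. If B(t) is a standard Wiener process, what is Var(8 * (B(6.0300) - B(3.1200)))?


Var(alpha*(B(t)-B(s))) = alpha^2 * (t-s)
= 8^2 * (6.0300 - 3.1200)
= 64 * 2.9100
= 186.2400

186.2400


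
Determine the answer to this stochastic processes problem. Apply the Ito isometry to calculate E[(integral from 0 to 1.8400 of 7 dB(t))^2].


By Ito isometry: E[(int f dB)^2] = int f^2 dt
= 7^2 * 1.8400
= 49 * 1.8400 = 90.1600

90.1600


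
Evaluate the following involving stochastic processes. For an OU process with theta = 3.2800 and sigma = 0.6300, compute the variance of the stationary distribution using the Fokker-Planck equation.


Stationary variance = sigma^2 / (2*theta)
= 0.6300^2 / (2*3.2800)
= 0.3969 / 6.5600
= 0.0605

0.0605
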